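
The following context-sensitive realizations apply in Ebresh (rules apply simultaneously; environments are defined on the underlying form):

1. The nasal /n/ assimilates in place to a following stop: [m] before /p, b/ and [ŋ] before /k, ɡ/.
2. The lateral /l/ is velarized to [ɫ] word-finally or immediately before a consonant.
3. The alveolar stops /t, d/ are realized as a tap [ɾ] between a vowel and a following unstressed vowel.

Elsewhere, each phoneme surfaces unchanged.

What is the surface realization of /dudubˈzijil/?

[duɾubˈzijiɫ]

/d/ — word-initial; rule 3 does not apply here → [d].
/u/ stays [u].
/d/ (between /u/ and /u/): between a vowel and a following unstressed vowel, so rule 3 applies → [ɾ].
/u/ stays [u].
/b/ (between /u/ and /z/) is unaffected → [b].
/z/ (between /b/ and /i/) is unaffected → [z].
/i/ (between /z/ and /j/): no rule targets it → [i].
/j/ — not in any rule's target class → [j].
/i/ — not in any rule's target class → [i].
/l/ — word-final, word-finally or immediately before a consonant — surfaces as [ɫ] (rule 2).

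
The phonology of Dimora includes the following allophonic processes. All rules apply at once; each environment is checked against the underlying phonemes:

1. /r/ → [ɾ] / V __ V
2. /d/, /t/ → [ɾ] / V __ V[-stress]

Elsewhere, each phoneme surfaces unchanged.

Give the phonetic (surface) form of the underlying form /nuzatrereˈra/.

/n/ — not in any rule's target class → [n].
/u/ — not in any rule's target class → [u].
/z/ (between /u/ and /a/) is unaffected → [z].
/a/ stays [a].
/t/ (between /a/ and /r/) fails the environment for rule 2, so it stays [t].
/r/ (between /t/ and /e/) is in the target of rule 1 but the environment (between two vowels) is not met → [r].
/e/ — not in any rule's target class → [e].
/r/ — between /e/ and /e/, between two vowels — surfaces as [ɾ] (rule 1).
/e/ stays [e].
Rule 1 applies to /r/ (between /e/ and /a/: between two vowels) → [ɾ].
/a/ — not in any rule's target class → [a].

[nuzatreɾeˈɾa]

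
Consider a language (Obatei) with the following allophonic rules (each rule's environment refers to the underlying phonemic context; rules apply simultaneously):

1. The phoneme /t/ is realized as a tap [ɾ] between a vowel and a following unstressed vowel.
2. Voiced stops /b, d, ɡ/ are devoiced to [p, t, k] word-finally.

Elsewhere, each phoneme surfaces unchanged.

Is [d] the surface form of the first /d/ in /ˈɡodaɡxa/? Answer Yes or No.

Yes

/d/ — between /o/ and /a/; rule 2 does not apply here → [d].
The actual realization is [d], which matches [d].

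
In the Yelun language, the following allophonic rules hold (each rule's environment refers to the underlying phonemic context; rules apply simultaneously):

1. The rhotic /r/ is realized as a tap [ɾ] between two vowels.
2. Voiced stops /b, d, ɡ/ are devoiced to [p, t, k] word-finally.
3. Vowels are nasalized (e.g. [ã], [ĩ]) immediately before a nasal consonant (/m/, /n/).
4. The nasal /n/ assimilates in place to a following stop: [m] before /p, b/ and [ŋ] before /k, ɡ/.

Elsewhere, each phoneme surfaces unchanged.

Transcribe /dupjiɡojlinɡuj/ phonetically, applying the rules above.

/d/ — word-initial; rule 2 does not apply here → [d].
/u/ (between /d/ and /p/) fails the environment for rule 3, so it stays [u].
/p/ — not in any rule's target class → [p].
/j/ (between /p/ and /i/) is unaffected → [j].
/i/ (between /j/ and /ɡ/) fails the environment for rule 3, so it stays [i].
/ɡ/ (between /i/ and /o/) is in the target of rule 2 but the environment (word-finally) is not met → [ɡ].
/o/ — between /ɡ/ and /j/; rule 3 does not apply here → [o].
/j/ — not in any rule's target class → [j].
/l/ (between /j/ and /i/): no rule targets it → [l].
Rule 3 applies to /i/ (between /l/ and /n/: before a nasal consonant) → [ĩ].
/n/ (between /i/ and /ɡ/) occurs before a labial or velar stop → [ŋ] by rule 4.
/ɡ/ (between /n/ and /u/): rule 2 targets it, but not word-finally → unchanged [ɡ].
/u/ (between /ɡ/ and /j/): rule 3 targets it, but not before a nasal consonant → unchanged [u].
/j/ (word-final): no rule targets it → [j].

[dupjiɡojlĩŋɡuj]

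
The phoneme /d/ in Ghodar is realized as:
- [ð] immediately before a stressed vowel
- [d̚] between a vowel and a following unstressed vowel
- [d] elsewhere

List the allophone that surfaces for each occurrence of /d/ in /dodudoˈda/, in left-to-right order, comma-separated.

[d], [d̚], [d̚], [ð]

Occurrence 1 (position 1): no conditioning environment matches → elsewhere allophone [d].
Occurrence 2 (position 3): between a vowel and a following unstressed vowel → [d̚].
Occurrence 3 (position 5): between a vowel and a following unstressed vowel → [d̚].
Occurrence 4 (position 7): immediately before a stressed vowel → [ð].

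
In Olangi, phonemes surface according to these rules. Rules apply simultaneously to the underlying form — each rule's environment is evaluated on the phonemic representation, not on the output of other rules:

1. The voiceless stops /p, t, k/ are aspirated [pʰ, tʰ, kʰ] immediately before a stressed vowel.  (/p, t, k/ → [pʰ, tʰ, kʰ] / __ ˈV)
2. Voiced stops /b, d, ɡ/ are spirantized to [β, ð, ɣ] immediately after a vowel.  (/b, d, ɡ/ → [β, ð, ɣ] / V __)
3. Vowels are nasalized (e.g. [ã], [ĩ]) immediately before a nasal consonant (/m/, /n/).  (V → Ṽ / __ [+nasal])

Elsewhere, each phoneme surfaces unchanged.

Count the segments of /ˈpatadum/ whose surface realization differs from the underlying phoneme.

3

Segments that undergo a rule: /p/ → [pʰ] (rule 1); /d/ → [ð] (rule 2); /u/ → [ũ] (rule 3).
All other segments surface unchanged.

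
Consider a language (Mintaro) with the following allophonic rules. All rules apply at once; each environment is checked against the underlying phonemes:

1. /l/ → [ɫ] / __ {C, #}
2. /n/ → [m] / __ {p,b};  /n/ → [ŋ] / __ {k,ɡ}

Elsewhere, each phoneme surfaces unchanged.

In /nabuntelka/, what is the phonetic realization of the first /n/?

[n]

/n/ (word-initial): rule 2 targets it, but not before a labial or velar stop → unchanged [n].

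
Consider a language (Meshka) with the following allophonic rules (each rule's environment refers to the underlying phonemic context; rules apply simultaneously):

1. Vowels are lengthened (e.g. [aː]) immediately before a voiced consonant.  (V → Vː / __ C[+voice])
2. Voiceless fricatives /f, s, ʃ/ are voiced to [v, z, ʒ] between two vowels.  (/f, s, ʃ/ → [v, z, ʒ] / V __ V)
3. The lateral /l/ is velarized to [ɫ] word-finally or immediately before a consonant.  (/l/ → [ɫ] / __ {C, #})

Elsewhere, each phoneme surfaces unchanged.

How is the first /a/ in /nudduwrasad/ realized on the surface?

[a]

/a/ (between /r/ and /s/) is in the target of rule 1 but the environment (before a voiced consonant) is not met → [a].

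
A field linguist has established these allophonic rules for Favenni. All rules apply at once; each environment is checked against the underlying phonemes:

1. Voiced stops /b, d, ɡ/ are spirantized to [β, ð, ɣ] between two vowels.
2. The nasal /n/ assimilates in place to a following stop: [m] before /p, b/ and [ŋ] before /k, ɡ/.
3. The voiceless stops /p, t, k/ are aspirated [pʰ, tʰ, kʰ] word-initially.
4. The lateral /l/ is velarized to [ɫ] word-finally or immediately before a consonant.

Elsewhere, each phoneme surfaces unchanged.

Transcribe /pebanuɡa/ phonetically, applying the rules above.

/p/ (word-initial) occurs word-initially → [pʰ] by rule 3.
/e/ (between /p/ and /b/): no rule targets it → [e].
/b/ — between /e/ and /a/, between two vowels — surfaces as [β] (rule 1).
/a/ (between /b/ and /n/): no rule targets it → [a].
/n/ (between /a/ and /u/) fails the environment for rule 2, so it stays [n].
/u/ (between /n/ and /ɡ/) is unaffected → [u].
/ɡ/ (between /u/ and /a/) occurs between two vowels → [ɣ] by rule 1.
/a/ — not in any rule's target class → [a].

[pʰeβanuɣa]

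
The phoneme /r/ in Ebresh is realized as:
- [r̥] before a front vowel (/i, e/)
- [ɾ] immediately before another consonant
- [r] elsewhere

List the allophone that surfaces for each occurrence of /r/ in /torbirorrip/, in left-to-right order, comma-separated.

[ɾ], [r], [ɾ], [r̥]

Occurrence 1 (position 3): immediately before another consonant → [ɾ].
Occurrence 2 (position 6): no conditioning environment matches → elsewhere allophone [r].
Occurrence 3 (position 8): immediately before another consonant → [ɾ].
Occurrence 4 (position 9): before a front vowel (/i, e/) → [r̥].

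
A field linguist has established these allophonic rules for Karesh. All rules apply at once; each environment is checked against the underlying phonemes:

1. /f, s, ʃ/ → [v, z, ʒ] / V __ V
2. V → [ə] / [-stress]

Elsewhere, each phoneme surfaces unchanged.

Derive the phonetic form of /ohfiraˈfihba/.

[əhfərəˈvihbə]

/o/ (word-initial): in an unstressed syllable, so rule 2 applies → [ə].
/f/ (between /h/ and /i/) fails the environment for rule 1, so it stays [f].
Rule 2 applies to /i/ (between /f/ and /r/: in an unstressed syllable) → [ə].
/a/ meets the environment for rule 2 (in an unstressed syllable) → [ə].
Rule 1 applies to /f/ (between /a/ and /i/: between two vowels) → [v].
/i/ (between /f/ and /h/) is in the target of rule 2 but the environment (in an unstressed syllable) is not met → [i].
/a/ — word-final, in an unstressed syllable — surfaces as [ə] (rule 2).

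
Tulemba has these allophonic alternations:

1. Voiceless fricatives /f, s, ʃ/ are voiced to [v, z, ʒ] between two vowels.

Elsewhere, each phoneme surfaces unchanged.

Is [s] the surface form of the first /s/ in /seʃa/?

/s/ (word-initial) is in the target of rule 1 but the environment (between two vowels) is not met → [s].
The actual realization is [s], which matches [s].

Yes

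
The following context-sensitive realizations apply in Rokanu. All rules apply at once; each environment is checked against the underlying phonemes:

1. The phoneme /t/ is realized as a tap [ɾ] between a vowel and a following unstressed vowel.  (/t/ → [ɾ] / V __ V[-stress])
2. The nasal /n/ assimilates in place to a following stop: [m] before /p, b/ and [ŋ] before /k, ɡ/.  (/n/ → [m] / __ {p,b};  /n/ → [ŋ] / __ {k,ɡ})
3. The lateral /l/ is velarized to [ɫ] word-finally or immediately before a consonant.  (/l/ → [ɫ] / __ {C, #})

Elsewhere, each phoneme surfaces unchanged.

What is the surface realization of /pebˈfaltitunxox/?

/p/ — not in any rule's target class → [p].
/e/ (between /p/ and /b/) is unaffected → [e].
/b/ — not in any rule's target class → [b].
/f/ (between /b/ and /a/): no rule targets it → [f].
/a/ — not in any rule's target class → [a].
/l/ (between /a/ and /t/) occurs word-finally or immediately before a consonant → [ɫ] by rule 3.
/t/ (between /l/ and /i/): rule 1 targets it, but not between a vowel and a following unstressed vowel → unchanged [t].
/i/ (between /t/ and /t/) is unaffected → [i].
/t/ (between /i/ and /u/) occurs between a vowel and a following unstressed vowel → [ɾ] by rule 1.
/u/ (between /t/ and /n/): no rule targets it → [u].
/n/ (between /u/ and /x/) fails the environment for rule 2, so it stays [n].
/x/ (between /n/ and /o/): no rule targets it → [x].
/o/ (between /x/ and /x/): no rule targets it → [o].
/x/ (word-final) is unaffected → [x].

[pebˈfaɫtiɾunxox]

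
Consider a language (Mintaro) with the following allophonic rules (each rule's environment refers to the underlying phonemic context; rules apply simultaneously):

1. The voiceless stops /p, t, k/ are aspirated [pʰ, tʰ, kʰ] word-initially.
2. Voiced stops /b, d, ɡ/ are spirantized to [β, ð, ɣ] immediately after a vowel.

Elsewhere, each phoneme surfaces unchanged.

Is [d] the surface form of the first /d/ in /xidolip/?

/d/ (between /i/ and /o/) occurs immediately after a vowel → [ð] by rule 2.
The actual realization is [ð], not [d].

No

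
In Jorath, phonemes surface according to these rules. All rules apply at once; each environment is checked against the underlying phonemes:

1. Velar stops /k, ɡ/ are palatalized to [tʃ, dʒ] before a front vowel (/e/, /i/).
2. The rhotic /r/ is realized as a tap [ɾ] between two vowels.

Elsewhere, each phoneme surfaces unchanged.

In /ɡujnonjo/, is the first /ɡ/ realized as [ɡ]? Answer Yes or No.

/ɡ/ (word-initial) fails the environment for rule 1, so it stays [ɡ].
The actual realization is [ɡ], which matches [ɡ].

Yes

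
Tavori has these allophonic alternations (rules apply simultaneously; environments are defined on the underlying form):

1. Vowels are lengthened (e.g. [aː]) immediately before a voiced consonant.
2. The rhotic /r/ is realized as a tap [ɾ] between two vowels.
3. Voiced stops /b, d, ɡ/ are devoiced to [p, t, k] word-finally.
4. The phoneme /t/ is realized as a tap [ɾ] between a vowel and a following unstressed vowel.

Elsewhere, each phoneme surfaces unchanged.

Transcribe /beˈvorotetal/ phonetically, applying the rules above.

/b/ (word-initial): rule 3 targets it, but not word-finally → unchanged [b].
/e/ (between /b/ and /v/) occurs before a voiced consonant → [eː] by rule 1.
/v/ (between /e/ and /o/) is unaffected → [v].
/o/ (between /v/ and /r/): before a voiced consonant, so rule 1 applies → [oː].
/r/ (between /o/ and /o/): between two vowels, so rule 2 applies → [ɾ].
/o/ (between /r/ and /t/) fails the environment for rule 1, so it stays [o].
Rule 4 applies to /t/ (between /o/ and /e/: between a vowel and a following unstressed vowel) → [ɾ].
/e/ (between /t/ and /t/) fails the environment for rule 1, so it stays [e].
/t/ meets the environment for rule 4 (between a vowel and a following unstressed vowel) → [ɾ].
Rule 1 applies to /a/ (between /t/ and /l/: before a voiced consonant) → [aː].
/l/ (word-final) is unaffected → [l].

[beːˈvoːɾoɾeɾaːl]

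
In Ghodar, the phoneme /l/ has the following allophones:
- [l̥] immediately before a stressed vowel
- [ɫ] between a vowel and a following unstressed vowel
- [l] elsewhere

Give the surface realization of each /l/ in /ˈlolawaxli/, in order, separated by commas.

Occurrence 1 (position 1): immediately before a stressed vowel → [l̥].
Occurrence 2 (position 3): between a vowel and a following unstressed vowel → [ɫ].
Occurrence 3 (position 8): no conditioning environment matches → elsewhere allophone [l].

[l̥], [ɫ], [l]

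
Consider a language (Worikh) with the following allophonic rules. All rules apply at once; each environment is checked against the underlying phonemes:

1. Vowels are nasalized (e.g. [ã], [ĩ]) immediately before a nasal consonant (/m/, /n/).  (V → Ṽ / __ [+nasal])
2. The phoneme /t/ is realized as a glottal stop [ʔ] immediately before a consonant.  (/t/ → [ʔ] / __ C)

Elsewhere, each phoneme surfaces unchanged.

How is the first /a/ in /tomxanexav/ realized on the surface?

[ã]

/a/ (between /x/ and /n/): before a nasal consonant, so rule 1 applies → [ã].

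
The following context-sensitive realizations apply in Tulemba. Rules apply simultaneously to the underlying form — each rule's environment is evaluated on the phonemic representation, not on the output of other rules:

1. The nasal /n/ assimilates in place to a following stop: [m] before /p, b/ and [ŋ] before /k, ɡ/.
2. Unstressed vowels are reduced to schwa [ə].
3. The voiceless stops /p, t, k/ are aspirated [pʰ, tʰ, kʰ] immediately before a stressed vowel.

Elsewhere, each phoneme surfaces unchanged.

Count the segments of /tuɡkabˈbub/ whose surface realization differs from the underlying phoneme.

Segments that undergo a rule: /u/ → [ə] (rule 2); /a/ → [ə] (rule 2).
All other segments surface unchanged.

2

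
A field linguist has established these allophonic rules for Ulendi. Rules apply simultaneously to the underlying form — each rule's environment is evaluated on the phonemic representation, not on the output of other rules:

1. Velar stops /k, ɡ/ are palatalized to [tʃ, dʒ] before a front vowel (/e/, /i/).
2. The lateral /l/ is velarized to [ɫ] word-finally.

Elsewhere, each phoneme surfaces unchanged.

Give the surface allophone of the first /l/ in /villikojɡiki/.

/l/ (between /i/ and /l/) fails the environment for rule 2, so it stays [l].

[l]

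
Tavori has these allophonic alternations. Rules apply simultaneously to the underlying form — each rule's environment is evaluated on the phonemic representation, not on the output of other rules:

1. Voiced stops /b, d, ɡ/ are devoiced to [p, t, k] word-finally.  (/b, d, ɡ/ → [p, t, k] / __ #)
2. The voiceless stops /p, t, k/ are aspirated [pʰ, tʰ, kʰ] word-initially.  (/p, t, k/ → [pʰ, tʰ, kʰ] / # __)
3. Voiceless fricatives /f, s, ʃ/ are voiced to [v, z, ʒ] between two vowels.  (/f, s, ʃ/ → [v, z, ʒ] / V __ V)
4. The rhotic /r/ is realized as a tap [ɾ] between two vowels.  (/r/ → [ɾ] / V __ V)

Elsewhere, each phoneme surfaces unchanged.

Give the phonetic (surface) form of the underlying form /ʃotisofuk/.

[ʃotizovuk]

/ʃ/ (word-initial) is in the target of rule 3 but the environment (between two vowels) is not met → [ʃ].
/o/ (between /ʃ/ and /t/) is unaffected → [o].
/t/ (between /o/ and /i/): rule 2 targets it, but not word-initially → unchanged [t].
/i/ (between /t/ and /s/): no rule targets it → [i].
/s/ (between /i/ and /o/): between two vowels, so rule 3 applies → [z].
/o/ — not in any rule's target class → [o].
Rule 3 applies to /f/ (between /o/ and /u/: between two vowels) → [v].
/u/ (between /f/ and /k/): no rule targets it → [u].
/k/ (word-final) fails the environment for rule 2, so it stays [k].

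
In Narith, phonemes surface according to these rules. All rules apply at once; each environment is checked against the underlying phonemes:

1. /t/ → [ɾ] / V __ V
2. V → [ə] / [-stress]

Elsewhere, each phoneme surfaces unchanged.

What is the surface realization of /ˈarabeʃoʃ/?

[ˈarəbəʃəʃ]

/a/ (word-initial) fails the environment for rule 2, so it stays [a].
/r/ (between /a/ and /a/): no rule targets it → [r].
/a/ (between /r/ and /b/) occurs in an unstressed syllable → [ə] by rule 2.
/b/ stays [b].
/e/ (between /b/ and /ʃ/): in an unstressed syllable, so rule 2 applies → [ə].
/ʃ/ stays [ʃ].
/o/ meets the environment for rule 2 (in an unstressed syllable) → [ə].
/ʃ/ — not in any rule's target class → [ʃ].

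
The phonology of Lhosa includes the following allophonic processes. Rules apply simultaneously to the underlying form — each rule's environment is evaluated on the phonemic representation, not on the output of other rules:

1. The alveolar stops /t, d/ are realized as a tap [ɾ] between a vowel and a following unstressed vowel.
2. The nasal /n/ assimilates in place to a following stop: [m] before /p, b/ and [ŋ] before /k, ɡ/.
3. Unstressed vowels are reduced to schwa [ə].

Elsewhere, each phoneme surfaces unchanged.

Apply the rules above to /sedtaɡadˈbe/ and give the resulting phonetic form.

/e/ (between /s/ and /d/) occurs in an unstressed syllable → [ə] by rule 3.
/d/ (between /e/ and /t/): rule 1 targets it, but not between a vowel and a following unstressed vowel → unchanged [d].
/t/ — between /d/ and /a/; rule 1 does not apply here → [t].
/a/ (between /t/ and /ɡ/): in an unstressed syllable, so rule 3 applies → [ə].
/a/ meets the environment for rule 3 (in an unstressed syllable) → [ə].
/d/ (between /a/ and /b/) is in the target of rule 1 but the environment (between a vowel and a following unstressed vowel) is not met → [d].
/e/ (word-final) fails the environment for rule 3, so it stays [e].

[sədtəɡədˈbe]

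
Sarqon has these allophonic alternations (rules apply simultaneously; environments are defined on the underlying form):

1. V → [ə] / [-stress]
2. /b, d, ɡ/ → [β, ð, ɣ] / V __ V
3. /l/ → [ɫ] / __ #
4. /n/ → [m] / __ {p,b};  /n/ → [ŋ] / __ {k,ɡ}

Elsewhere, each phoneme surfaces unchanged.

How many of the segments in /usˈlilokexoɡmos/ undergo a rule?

5

Segments that undergo a rule: /u/ → [ə] (rule 1); /o/ → [ə] (rule 1); /e/ → [ə] (rule 1); /o/ → [ə] (rule 1); /o/ → [ə] (rule 1).
All other segments surface unchanged.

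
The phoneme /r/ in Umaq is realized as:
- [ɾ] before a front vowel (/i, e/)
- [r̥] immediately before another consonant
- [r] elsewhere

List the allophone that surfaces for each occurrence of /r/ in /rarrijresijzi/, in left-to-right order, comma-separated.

[r], [r̥], [ɾ], [ɾ]

Occurrence 1 (position 1): no conditioning environment matches → elsewhere allophone [r].
Occurrence 2 (position 3): immediately before another consonant → [r̥].
Occurrence 3 (position 4): before a front vowel (/i, e/) → [ɾ].
Occurrence 4 (position 7): before a front vowel (/i, e/) → [ɾ].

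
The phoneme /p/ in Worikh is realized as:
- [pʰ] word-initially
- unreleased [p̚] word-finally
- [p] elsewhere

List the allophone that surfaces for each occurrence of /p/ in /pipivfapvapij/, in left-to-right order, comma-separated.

Occurrence 1 (position 1): word-initially → [pʰ].
Occurrence 2 (position 3): no conditioning environment matches → elsewhere allophone [p].
Occurrence 3 (position 8): no conditioning environment matches → elsewhere allophone [p].
Occurrence 4 (position 11): no conditioning environment matches → elsewhere allophone [p].

[pʰ], [p], [p], [p]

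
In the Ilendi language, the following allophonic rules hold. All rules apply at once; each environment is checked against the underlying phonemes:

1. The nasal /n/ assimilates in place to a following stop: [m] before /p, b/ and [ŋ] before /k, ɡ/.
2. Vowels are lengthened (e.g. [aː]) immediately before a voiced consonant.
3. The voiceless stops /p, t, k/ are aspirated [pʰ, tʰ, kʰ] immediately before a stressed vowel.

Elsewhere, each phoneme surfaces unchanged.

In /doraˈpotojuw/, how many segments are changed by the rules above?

4

Segments that undergo a rule: /o/ → [oː] (rule 2); /p/ → [pʰ] (rule 3); /o/ → [oː] (rule 2); /u/ → [uː] (rule 2).
All other segments surface unchanged.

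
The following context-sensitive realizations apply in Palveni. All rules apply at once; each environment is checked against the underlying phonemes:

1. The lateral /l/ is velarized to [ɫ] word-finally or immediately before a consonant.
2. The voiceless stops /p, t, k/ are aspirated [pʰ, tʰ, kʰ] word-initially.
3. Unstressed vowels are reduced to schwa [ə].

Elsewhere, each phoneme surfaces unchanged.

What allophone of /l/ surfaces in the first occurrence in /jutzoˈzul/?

[ɫ]

/l/ (word-final): word-finally or immediately before a consonant, so rule 1 applies → [ɫ].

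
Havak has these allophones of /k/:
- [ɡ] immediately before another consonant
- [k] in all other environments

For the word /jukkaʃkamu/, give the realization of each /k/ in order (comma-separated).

Occurrence 1 (position 3): immediately before another consonant → [ɡ].
Occurrence 2 (position 4): no conditioning environment matches → elsewhere allophone [k].
Occurrence 3 (position 7): no conditioning environment matches → elsewhere allophone [k].

[ɡ], [k], [k]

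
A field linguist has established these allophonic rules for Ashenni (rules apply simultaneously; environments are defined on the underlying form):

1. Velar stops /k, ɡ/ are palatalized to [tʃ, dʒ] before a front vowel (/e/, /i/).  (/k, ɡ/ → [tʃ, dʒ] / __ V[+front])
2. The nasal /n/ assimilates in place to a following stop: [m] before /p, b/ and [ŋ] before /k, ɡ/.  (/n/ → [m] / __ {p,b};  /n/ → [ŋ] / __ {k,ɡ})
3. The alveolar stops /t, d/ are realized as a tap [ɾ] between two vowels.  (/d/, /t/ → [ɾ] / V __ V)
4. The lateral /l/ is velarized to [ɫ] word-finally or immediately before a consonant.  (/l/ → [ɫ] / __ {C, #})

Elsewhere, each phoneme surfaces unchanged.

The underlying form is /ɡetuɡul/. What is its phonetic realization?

/ɡ/ meets the environment for rule 1 (before a front vowel) → [dʒ].
/e/ — not in any rule's target class → [e].
/t/ (between /e/ and /u/): between two vowels, so rule 3 applies → [ɾ].
/u/ (between /t/ and /ɡ/) is unaffected → [u].
/ɡ/ (between /u/ and /u/) is in the target of rule 1 but the environment (before a front vowel) is not met → [ɡ].
/u/ (between /ɡ/ and /l/) is unaffected → [u].
/l/ (word-final) occurs word-finally or immediately before a consonant → [ɫ] by rule 4.

[dʒeɾuɡuɫ]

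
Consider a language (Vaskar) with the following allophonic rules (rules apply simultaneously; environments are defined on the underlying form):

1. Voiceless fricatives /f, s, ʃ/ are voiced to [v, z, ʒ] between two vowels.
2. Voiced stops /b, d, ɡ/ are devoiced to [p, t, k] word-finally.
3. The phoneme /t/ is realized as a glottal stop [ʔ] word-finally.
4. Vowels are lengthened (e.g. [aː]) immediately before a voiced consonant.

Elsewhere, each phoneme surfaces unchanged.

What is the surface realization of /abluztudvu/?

[aːbluːztuːdvu]

/a/ (word-initial) occurs before a voiced consonant → [aː] by rule 4.
/b/ (between /a/ and /l/) fails the environment for rule 2, so it stays [b].
Rule 4 applies to /u/ (between /l/ and /z/: before a voiced consonant) → [uː].
/t/ (between /z/ and /u/) fails the environment for rule 3, so it stays [t].
/u/ — between /t/ and /d/, before a voiced consonant — surfaces as [uː] (rule 4).
/d/ — between /u/ and /v/; rule 2 does not apply here → [d].
/u/ (word-final) is in the target of rule 4 but the environment (before a voiced consonant) is not met → [u].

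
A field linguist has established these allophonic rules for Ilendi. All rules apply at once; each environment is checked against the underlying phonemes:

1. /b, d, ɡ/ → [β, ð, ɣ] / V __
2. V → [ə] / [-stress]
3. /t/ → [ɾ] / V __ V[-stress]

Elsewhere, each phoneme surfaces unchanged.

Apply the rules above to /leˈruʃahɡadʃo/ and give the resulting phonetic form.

[ləˈruʃəhɡəðʃə]

/l/ (word-initial): no rule targets it → [l].
Rule 2 applies to /e/ (between /l/ and /r/: in an unstressed syllable) → [ə].
/r/ (between /e/ and /u/) is unaffected → [r].
/u/ (between /r/ and /ʃ/) is in the target of rule 2 but the environment (in an unstressed syllable) is not met → [u].
/ʃ/ — not in any rule's target class → [ʃ].
/a/ (between /ʃ/ and /h/) occurs in an unstressed syllable → [ə] by rule 2.
/h/ (between /a/ and /ɡ/): no rule targets it → [h].
/ɡ/ (between /h/ and /a/) is in the target of rule 1 but the environment (immediately after a vowel) is not met → [ɡ].
/a/ — between /ɡ/ and /d/, in an unstressed syllable — surfaces as [ə] (rule 2).
/d/ meets the environment for rule 1 (immediately after a vowel) → [ð].
/ʃ/ — not in any rule's target class → [ʃ].
/o/ meets the environment for rule 2 (in an unstressed syllable) → [ə].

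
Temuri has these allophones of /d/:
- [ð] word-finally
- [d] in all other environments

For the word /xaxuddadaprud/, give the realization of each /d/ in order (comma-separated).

Occurrence 1 (position 5): no conditioning environment matches → elsewhere allophone [d].
Occurrence 2 (position 6): no conditioning environment matches → elsewhere allophone [d].
Occurrence 3 (position 8): no conditioning environment matches → elsewhere allophone [d].
Occurrence 4 (position 13): word-finally → [ð].

[d], [d], [d], [ð]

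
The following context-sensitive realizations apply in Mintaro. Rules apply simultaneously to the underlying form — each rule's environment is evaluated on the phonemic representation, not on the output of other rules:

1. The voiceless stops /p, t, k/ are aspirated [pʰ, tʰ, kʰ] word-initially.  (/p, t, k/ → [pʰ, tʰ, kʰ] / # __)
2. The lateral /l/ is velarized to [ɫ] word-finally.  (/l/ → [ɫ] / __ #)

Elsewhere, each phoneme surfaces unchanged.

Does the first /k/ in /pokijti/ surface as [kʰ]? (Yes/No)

No

/k/ (between /o/ and /i/) is in the target of rule 1 but the environment (word-initially) is not met → [k].
The actual realization is [k], not [kʰ].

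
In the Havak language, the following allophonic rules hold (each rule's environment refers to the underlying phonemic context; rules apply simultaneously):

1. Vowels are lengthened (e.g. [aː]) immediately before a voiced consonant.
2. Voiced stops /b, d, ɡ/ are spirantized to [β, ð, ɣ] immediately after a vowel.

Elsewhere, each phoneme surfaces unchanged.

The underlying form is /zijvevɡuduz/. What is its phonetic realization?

/z/ — not in any rule's target class → [z].
/i/ meets the environment for rule 1 (before a voiced consonant) → [iː].
/j/ (between /i/ and /v/): no rule targets it → [j].
/v/ — not in any rule's target class → [v].
Rule 1 applies to /e/ (between /v/ and /v/: before a voiced consonant) → [eː].
/v/ — not in any rule's target class → [v].
/ɡ/ (between /v/ and /u/) fails the environment for rule 2, so it stays [ɡ].
Rule 1 applies to /u/ (between /ɡ/ and /d/: before a voiced consonant) → [uː].
/d/ (between /u/ and /u/): immediately after a vowel, so rule 2 applies → [ð].
/u/ (between /d/ and /z/) occurs before a voiced consonant → [uː] by rule 1.
/z/ (word-final) is unaffected → [z].

[ziːjveːvɡuːðuːz]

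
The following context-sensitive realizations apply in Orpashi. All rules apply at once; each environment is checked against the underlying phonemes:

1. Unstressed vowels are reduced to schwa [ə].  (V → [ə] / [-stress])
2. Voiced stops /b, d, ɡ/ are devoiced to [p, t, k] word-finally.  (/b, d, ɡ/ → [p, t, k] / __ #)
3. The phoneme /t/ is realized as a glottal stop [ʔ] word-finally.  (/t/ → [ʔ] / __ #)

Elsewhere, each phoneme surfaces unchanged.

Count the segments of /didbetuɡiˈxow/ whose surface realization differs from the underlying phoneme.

4

Segments that undergo a rule: /i/ → [ə] (rule 1); /e/ → [ə] (rule 1); /u/ → [ə] (rule 1); /i/ → [ə] (rule 1).
All other segments surface unchanged.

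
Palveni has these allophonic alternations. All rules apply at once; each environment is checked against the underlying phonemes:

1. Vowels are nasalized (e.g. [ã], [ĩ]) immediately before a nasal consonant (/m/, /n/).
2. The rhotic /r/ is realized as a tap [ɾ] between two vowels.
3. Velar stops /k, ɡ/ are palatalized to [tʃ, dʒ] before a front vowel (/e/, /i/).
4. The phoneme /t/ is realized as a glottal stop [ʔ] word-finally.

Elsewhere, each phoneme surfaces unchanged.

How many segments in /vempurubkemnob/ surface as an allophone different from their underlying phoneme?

4

Segments that undergo a rule: /e/ → [ẽ] (rule 1); /r/ → [ɾ] (rule 2); /k/ → [tʃ] (rule 3); /e/ → [ẽ] (rule 1).
All other segments surface unchanged.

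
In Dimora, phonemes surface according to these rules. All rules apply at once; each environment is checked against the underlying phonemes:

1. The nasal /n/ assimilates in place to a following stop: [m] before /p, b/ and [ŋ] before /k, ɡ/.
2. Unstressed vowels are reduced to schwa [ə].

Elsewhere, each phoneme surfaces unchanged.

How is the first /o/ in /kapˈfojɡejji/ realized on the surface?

/o/ (between /f/ and /j/) fails the environment for rule 2, so it stays [o].

[o]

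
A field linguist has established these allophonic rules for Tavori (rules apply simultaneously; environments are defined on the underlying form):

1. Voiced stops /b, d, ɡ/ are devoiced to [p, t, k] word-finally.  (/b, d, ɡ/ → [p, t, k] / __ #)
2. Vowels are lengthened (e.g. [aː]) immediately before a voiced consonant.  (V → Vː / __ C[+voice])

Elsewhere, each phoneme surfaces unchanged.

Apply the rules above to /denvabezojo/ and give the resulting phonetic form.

/d/ (word-initial): rule 1 targets it, but not word-finally → unchanged [d].
/e/ (between /d/ and /n/) occurs before a voiced consonant → [eː] by rule 2.
Rule 2 applies to /a/ (between /v/ and /b/: before a voiced consonant) → [aː].
/b/ (between /a/ and /e/) fails the environment for rule 1, so it stays [b].
/e/ — between /b/ and /z/, before a voiced consonant — surfaces as [eː] (rule 2).
/o/ meets the environment for rule 2 (before a voiced consonant) → [oː].
/o/ (word-final) fails the environment for rule 2, so it stays [o].

[deːnvaːbeːzoːjo]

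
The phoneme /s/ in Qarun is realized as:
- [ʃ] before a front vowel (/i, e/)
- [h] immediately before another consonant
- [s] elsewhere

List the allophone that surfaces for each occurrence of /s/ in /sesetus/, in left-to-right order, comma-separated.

[ʃ], [ʃ], [s]

Occurrence 1 (position 1): before a front vowel (/i, e/) → [ʃ].
Occurrence 2 (position 3): before a front vowel (/i, e/) → [ʃ].
Occurrence 3 (position 7): no conditioning environment matches → elsewhere allophone [s].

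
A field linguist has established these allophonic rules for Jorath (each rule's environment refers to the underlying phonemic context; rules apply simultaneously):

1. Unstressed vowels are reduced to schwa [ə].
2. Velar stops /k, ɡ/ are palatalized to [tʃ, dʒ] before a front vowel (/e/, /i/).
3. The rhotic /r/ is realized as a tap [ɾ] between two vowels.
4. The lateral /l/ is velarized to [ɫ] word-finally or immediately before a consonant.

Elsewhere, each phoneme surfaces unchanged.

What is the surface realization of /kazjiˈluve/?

/k/ — word-initial; rule 2 does not apply here → [k].
/a/ — between /k/ and /z/, in an unstressed syllable — surfaces as [ə] (rule 1).
/z/ — not in any rule's target class → [z].
/j/ stays [j].
/i/ meets the environment for rule 1 (in an unstressed syllable) → [ə].
/l/ — between /i/ and /u/; rule 4 does not apply here → [l].
/u/ (between /l/ and /v/) is in the target of rule 1 but the environment (in an unstressed syllable) is not met → [u].
/v/ (between /u/ and /e/): no rule targets it → [v].
/e/ — word-final, in an unstressed syllable — surfaces as [ə] (rule 1).

[kəzjəˈluvə]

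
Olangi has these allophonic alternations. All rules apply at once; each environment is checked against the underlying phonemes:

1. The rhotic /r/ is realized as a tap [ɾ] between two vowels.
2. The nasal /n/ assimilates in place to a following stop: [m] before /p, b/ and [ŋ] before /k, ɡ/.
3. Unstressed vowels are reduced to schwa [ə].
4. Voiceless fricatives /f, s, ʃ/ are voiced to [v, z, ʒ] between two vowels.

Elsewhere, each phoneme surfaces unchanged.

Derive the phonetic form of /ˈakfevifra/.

/a/ (word-initial) fails the environment for rule 3, so it stays [a].
/k/ (between /a/ and /f/) is unaffected → [k].
/f/ — between /k/ and /e/; rule 4 does not apply here → [f].
/e/ (between /f/ and /v/) occurs in an unstressed syllable → [ə] by rule 3.
/v/ stays [v].
/i/ (between /v/ and /f/): in an unstressed syllable, so rule 3 applies → [ə].
/f/ (between /i/ and /r/): rule 4 targets it, but not between two vowels → unchanged [f].
/r/ (between /f/ and /a/) is in the target of rule 1 but the environment (between two vowels) is not met → [r].
/a/ meets the environment for rule 3 (in an unstressed syllable) → [ə].

[ˈakfəvəfrə]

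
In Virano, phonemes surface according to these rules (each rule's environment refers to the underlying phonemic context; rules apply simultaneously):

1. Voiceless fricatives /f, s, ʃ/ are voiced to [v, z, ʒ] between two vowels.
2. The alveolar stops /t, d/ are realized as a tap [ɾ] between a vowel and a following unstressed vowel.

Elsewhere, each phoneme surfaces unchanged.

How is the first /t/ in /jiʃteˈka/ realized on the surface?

/t/ (between /ʃ/ and /e/) is in the target of rule 2 but the environment (between a vowel and a following unstressed vowel) is not met → [t].

[t]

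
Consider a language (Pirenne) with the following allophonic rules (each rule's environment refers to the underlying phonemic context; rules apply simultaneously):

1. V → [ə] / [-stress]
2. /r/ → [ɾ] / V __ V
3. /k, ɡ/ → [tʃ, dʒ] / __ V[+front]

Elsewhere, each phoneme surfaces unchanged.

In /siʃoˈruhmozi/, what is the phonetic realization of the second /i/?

/i/ — word-final, in an unstressed syllable — surfaces as [ə] (rule 1).

[ə]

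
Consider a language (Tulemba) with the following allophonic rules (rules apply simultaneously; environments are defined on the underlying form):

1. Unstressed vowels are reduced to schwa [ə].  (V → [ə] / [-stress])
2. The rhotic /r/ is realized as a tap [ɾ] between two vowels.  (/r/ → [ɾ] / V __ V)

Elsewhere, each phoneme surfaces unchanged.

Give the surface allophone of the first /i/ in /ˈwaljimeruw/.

/i/ meets the environment for rule 1 (in an unstressed syllable) → [ə].

[ə]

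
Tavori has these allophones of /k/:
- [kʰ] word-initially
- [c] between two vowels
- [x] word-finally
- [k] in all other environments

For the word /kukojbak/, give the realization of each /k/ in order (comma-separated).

Occurrence 1 (position 1): word-initially → [kʰ].
Occurrence 2 (position 3): between two vowels → [c].
Occurrence 3 (position 8): word-finally → [x].

[kʰ], [c], [x]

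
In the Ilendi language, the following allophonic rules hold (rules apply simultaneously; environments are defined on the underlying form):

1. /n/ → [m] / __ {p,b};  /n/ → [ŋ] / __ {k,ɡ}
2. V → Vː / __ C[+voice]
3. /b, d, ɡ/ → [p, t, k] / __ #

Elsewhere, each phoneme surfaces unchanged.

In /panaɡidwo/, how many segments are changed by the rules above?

3

Segments that undergo a rule: /a/ → [aː] (rule 2); /a/ → [aː] (rule 2); /i/ → [iː] (rule 2).
All other segments surface unchanged.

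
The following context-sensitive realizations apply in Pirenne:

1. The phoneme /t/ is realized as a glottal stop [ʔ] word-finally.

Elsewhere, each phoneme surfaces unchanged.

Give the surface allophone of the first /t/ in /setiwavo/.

[t]

/t/ (between /e/ and /i/) is in the target of rule 1 but the environment (word-finally) is not met → [t].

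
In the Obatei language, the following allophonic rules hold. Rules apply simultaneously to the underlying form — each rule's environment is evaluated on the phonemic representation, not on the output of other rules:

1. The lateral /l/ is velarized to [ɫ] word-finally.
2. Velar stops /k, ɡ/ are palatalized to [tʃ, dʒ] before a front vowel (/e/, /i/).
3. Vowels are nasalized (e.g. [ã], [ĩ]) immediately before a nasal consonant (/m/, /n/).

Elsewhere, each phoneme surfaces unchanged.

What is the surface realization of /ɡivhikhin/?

[dʒivhikhĩn]

/ɡ/ — word-initial, before a front vowel — surfaces as [dʒ] (rule 2).
/i/ (between /ɡ/ and /v/): rule 3 targets it, but not before a nasal consonant → unchanged [i].
/v/ (between /i/ and /h/): no rule targets it → [v].
/h/ — not in any rule's target class → [h].
/i/ (between /h/ and /k/): rule 3 targets it, but not before a nasal consonant → unchanged [i].
/k/ (between /i/ and /h/) fails the environment for rule 2, so it stays [k].
/h/ — not in any rule's target class → [h].
/i/ (between /h/ and /n/): before a nasal consonant, so rule 3 applies → [ĩ].
/n/ stays [n].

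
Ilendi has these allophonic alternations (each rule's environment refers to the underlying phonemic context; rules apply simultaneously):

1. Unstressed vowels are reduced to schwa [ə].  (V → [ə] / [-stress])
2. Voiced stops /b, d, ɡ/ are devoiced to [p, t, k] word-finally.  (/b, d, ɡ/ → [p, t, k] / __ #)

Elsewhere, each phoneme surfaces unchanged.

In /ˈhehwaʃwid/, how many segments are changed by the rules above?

Segments that undergo a rule: /a/ → [ə] (rule 1); /i/ → [ə] (rule 1); /d/ → [t] (rule 2).
All other segments surface unchanged.

3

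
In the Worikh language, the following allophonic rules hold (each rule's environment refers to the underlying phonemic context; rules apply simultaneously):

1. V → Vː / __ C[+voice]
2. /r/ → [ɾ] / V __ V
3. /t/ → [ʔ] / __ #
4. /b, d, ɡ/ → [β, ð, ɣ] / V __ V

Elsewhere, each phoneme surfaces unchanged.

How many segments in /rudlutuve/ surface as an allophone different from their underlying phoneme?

Segments that undergo a rule: /u/ → [uː] (rule 1); /u/ → [uː] (rule 1).
All other segments surface unchanged.

2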